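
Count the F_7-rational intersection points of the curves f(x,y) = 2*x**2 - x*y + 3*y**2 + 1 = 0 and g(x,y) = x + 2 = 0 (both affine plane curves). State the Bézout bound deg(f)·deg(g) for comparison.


Common zeros: {(5, 1), (5, 3)}; count = 2; Bézout bound = 2.

deg(f) = 2, deg(g) = 1, so Bézout bound = 2.
Scan x ∈ F_7. For each x, list the y ∈ F_7 with f(x, y) ≡ 0 and those with g(x, y) ≡ 0 (mod 7); the common zeros in that column are the intersection.
  x = 0: f ≡ 0 at y ∈ {3, 4}; g ≡ 0 at y ∈ ∅; common: ∅.
  x = 1: f ≡ 0 at y ∈ {6}; g ≡ 0 at y ∈ ∅; common: ∅.
  x = 2: f ≡ 0 at y ∈ {4, 6}; g ≡ 0 at y ∈ ∅; common: ∅.
  x = 3: f ≡ 0 at y ∈ ∅; g ≡ 0 at y ∈ ∅; common: ∅.
  x = 4: f ≡ 0 at y ∈ ∅; g ≡ 0 at y ∈ ∅; common: ∅.
  x = 5: f ≡ 0 at y ∈ {1, 3}; g ≡ 0 at y ∈ {0, 1, 2, 3, 4, 5, 6}; common: {1, 3}.
  x = 6: f ≡ 0 at y ∈ {1}; g ≡ 0 at y ∈ ∅; common: ∅.
Collecting: common zeros = {(5, 1), (5, 3)}, so the count is 2.
Comparison with the Bézout bound: 2 ≤ 2 = deg(f)·deg(g), as expected for curves with no common component (the bound is attained).


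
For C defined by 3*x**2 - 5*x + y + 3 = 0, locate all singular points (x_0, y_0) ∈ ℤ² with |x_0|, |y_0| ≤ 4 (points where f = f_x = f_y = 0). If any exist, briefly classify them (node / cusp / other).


No singular points in the scanned grid; C is smooth there.

Compute partial derivatives:
  f_x = 6*x - 5.
  f_y = 1.
f_y = 1 is a nonzero constant, so f_y never vanishes: no point (x, y) can satisfy f = f_x = f_y = 0. In particular no (x, y) ∈ {−4, ..., 4}² is singular; the curve is smooth.


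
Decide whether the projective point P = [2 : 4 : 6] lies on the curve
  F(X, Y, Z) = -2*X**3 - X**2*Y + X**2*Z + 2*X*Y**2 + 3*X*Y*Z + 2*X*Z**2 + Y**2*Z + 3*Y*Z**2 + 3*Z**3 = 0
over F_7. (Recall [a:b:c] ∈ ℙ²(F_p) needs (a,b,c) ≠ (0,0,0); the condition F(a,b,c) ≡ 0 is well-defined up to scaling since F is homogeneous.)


F(2,4,6) ≡ 1 (mod 7); P is NOT on the curve.

Evaluate F(2, 4, 6) term-by-term (mod 7).
  -2*X**3 ↦ -2·8·1·1 = -16
  -X**2*Y ↦ -1·4·4·1 = -16
  X**2*Z ↦ 1·4·1·6 = 24
  2*X*Y**2 ↦ 2·2·16·1 = 64
  3*X*Y*Z ↦ 3·2·4·6 = 144
  2*X*Z**2 ↦ 2·2·1·36 = 144
  Y**2*Z ↦ 1·1·16·6 = 96
  3*Y*Z**2 ↦ 3·1·4·36 = 432
  3*Z**3 ↦ 3·1·1·216 = 648
Sum: F(2, 4, 6) = (-16) + (-16) + (24) + (64) + (144) + (144) + (96) + (432) + (648) = 1520.
Reducing mod 7: 1520 ≡ 1 (mod 7).
Since F(a, b, c) ≡ 1 ≠ 0 (mod 7), P does NOT lie on the curve.


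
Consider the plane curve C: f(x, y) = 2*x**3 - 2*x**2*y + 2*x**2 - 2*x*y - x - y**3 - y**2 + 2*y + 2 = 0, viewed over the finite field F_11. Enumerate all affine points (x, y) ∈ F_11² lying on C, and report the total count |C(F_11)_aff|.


Affine F_11-points: {(0, 10), (1, 2), (2, 5), (5, 0), (5, 5), (8, 5)}; count = 6.

For each of the 121 pairs (x, y) ∈ F_11², evaluate f(x, y) mod 11. Record the zeros.
  x = 0: [0↦2, 1↦2, 2↦5, 3↦5, 4↦7, 5↦5, 6↦4, 7↦9, 8↦3, 9↦2, 10↦0]  zeros at y ∈ {10}
  x = 1: [0↦5, 1↦1, 2↦0, 3↦7, 4↦5, 5↦10, 6↦5, 7↦6, 8↦7, 9↦2, 10↦7]  zeros at y ∈ {2}
  x = 2: [0↦2, 1↦1, 2↦3, 3↦2, 4↦3, 5↦0, 6↦9, 7↦2, 8↦6, 9↦4, 10↦1]  zeros at y ∈ {5}
  x = 3: [0↦5, 1↦3, 2↦4, 3↦2, 4↦2, 5↦9, 6↦6, 7↦9, 8↦1, 9↦9, 10↦5]  zeros at y ∈ ∅
  x = 4: [0↦4, 1↦8, 2↦4, 3↦8, 4↦3, 5↦5, 6↦8, 7↦6, 8↦4, 9↦7, 10↦9]  zeros at y ∈ ∅
  x = 5: [0↦0, 1↦6, 2↦4, 3↦10, 4↦7, 5↦0, 6↦5, 7↦5, 8↦5, 9↦10, 10↦3]  zeros at y ∈ {0, 5}
  x = 6: [0↦5, 1↦9, 2↦5, 3↦9, 4↦4, 5↦6, 6↦9, 7↦7, 8↦5, 9↦8, 10↦10]  zeros at y ∈ ∅
  x = 7: [0↦9, 1↦7, 2↦8, 3↦6, 4↦6, 5↦2, 6↦10, 7↦2, 8↦5, 9↦2, 10↦9]  zeros at y ∈ ∅
  x = 8: [0↦2, 1↦1, 2↦3, 3↦2, 4↦3, 5↦0, 6↦9, 7↦2, 8↦6, 9↦4, 10↦1]  zeros at y ∈ {5}
  x = 9: [0↦7, 1↦3, 2↦2, 3↦9, 4↦7, 5↦1, 6↦7, 7↦8, 8↦9, 9↦4, 10↦9]  zeros at y ∈ ∅
  x = 10: [0↦3, 1↦3, 2↦6, 3↦6, 4↦8, 5↦6, 6↦5, 7↦10, 8↦4, 9↦3, 10↦1]  zeros at y ∈ ∅
Collecting zeros: affine points = {(0, 10), (1, 2), (2, 5), (5, 0), (5, 5), (8, 5)}.
Total count |C(F_11)_aff| = 6.


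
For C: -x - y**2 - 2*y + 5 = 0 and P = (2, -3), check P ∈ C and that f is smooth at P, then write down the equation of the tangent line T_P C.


Tangent line at P: -x + 4*y + 14 = 0.

Step 1: f(2, -3) = 0, so P lies on C.
Step 2: partial derivatives
  f_x(x, y) = -1, f_y(x, y) = -2*y - 2.
  f_x(P) = -1, f_y(P) = 4 (gradient nonzero, so P is smooth).
Step 3: tangent line at P: -1·(x − 2) + 4·(y − -3) = 0.
Expanding: -x + 4*y + 14 = 0.


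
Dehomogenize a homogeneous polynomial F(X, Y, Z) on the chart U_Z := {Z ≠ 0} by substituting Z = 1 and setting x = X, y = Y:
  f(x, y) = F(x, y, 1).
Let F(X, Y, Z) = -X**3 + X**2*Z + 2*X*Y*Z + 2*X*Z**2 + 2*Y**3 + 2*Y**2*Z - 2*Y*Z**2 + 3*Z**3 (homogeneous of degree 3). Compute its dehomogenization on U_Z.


f(x, y) = -x**3 + x**2 + 2*x*y + 2*x + 2*y**3 + 2*y**2 - 2*y + 3

On U_Z we set Z = 1. Each monomial c·X^i·Y^j·Z^k in F becomes c·x^i·y^j·1^k = c·x^i·y^j.
Substituting Z = 1: F(X, Y, 1) = -x**3 + x**2 + 2*x*y + 2*x + 2*y**3 + 2*y**2 - 2*y + 3.
Note: deg(f) ≤ deg(F) = 3; strict inequality happens when F is divisible by Z (lost terms).


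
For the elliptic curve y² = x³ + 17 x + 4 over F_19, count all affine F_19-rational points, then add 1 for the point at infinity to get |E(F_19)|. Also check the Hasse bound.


Affine points = {(0, 2), (0, 17), (3, 5), (3, 14), (5, 9), (5, 10), (8, 5), (8, 14), (12, 6), (12, 13), (13, 3), (13, 16), (15, 9), (15, 10), (17, 0), (18, 9), (18, 10)}; affine count = 17; |E(F_19)| = 18.

Discriminant check: Δ ∝ 4a³ + 27b² = 4·17³ + 27·4² = 4·4913 + 27·16 ≡ 1 (mod 19). Nonzero ⇒ E is nonsingular.
For each x ∈ F_19, compute rhs = x³ + 17·x + 4 mod 19, then count y ∈ F_19 with y² ≡ rhs.
  x = 0: rhs = 4, matching y values: 2, 17 (2 points).
  x = 1: rhs = 3, matching y values: none (0 points).
  x = 2: rhs = 8, matching y values: none (0 points).
  x = 3: rhs = 6, matching y values: 5, 14 (2 points).
  x = 4: rhs = 3, matching y values: none (0 points).
  x = 5: rhs = 5, matching y values: 9, 10 (2 points).
  x = 6: rhs = 18, matching y values: none (0 points).
  x = 7: rhs = 10, matching y values: none (0 points).
  x = 8: rhs = 6, matching y values: 5, 14 (2 points).
  x = 9: rhs = 12, matching y values: none (0 points).
  x = 10: rhs = 15, matching y values: none (0 points).
  x = 11: rhs = 2, matching y values: none (0 points).
  x = 12: rhs = 17, matching y values: 6, 13 (2 points).
  x = 13: rhs = 9, matching y values: 3, 16 (2 points).
  x = 14: rhs = 3, matching y values: none (0 points).
  x = 15: rhs = 5, matching y values: 9, 10 (2 points).
  x = 16: rhs = 2, matching y values: none (0 points).
  x = 17: rhs = 0, matching y values: 0 (1 points).
  x = 18: rhs = 5, matching y values: 9, 10 (2 points).
Total affine count: 17.
Full point count |E(F_19)| = 17 + 1 = 18.
Hasse bound: |18 − (19+1)| = |-2| = 2 ≤ 2√19 ≈ 8.7178 ✓.


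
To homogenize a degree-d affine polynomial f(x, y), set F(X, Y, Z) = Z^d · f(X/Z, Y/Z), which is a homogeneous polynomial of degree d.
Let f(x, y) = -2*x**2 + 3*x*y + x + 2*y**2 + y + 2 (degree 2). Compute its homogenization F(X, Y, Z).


F(X, Y, Z) = -2*X**2 + 3*X*Y + X*Z + 2*Y**2 + Y*Z + 2*Z**2

deg(f) = 2.
Substitute x = X/Z, y = Y/Z into f, then multiply by Z^2.
  monomial -2·x^2·y^0 ↦ -2·X^2·Y^0·Z^0.
  monomial 3·x^1·y^1 ↦ 3·X^1·Y^1·Z^0.
  monomial 1·x^1·y^0 ↦ 1·X^1·Y^0·Z^1.
  monomial 2·x^0·y^2 ↦ 2·X^0·Y^2·Z^0.
  monomial 1·x^0·y^1 ↦ 1·X^0·Y^1·Z^1.
  monomial 2·x^0·y^0 ↦ 2·X^0·Y^0·Z^2.
Collecting: F(X, Y, Z) = -2*X**2 + 3*X*Y + X*Z + 2*Y**2 + Y*Z + 2*Z**2.


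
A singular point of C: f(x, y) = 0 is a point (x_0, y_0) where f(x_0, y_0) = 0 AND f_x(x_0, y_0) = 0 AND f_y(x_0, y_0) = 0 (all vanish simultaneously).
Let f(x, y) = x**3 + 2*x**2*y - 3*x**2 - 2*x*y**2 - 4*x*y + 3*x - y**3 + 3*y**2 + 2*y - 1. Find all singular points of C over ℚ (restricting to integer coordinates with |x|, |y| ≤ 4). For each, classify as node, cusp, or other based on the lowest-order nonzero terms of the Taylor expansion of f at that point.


Singular points: {(1, 0)}; classification: cusp.

Compute partial derivatives:
  f_x = 3*x**2 + 4*x*y - 6*x - 2*y**2 - 4*y + 3.
  f_y = 2*x**2 - 4*x*y - 4*x - 3*y**2 + 6*y + 2.
Scan x_0 ∈ {−4, ..., 4}. For each x_0, f_y(x_0, y) is a polynomial in y; find its integer roots y ∈ {−4, ..., 4}, then test f_x and f at those candidates.
  x = -4: f_y(-4, y) = -3*y**2 + 22*y + 50; no integer root y with |y| ≤ 4.
  x = -3: f_y(-3, y) = -3*y**2 + 18*y + 32; no integer root y with |y| ≤ 4.
  x = -2: f_y(-2, y) = -3*y**2 + 14*y + 18; no integer root y with |y| ≤ 4.
  x = -1: f_y(-1, y) = -3*y**2 + 10*y + 8; vanishes at y ∈ {4}. (-1, 4): f_x = -52 ≠ 0.
  x = 0: f_y(0, y) = -3*y**2 + 6*y + 2; no integer root y with |y| ≤ 4.
  x = 1: f_y(1, y) = -3*y**2 + 2*y; vanishes at y ∈ {0}. (1, 0): f_x = 0, f = 0 — SINGULAR.
  x = 2: f_y(2, y) = -3*y**2 - 2*y + 2; no integer root y with |y| ≤ 4.
  x = 3: f_y(3, y) = -3*y**2 - 6*y + 8; no integer root y with |y| ≤ 4.
  x = 4: f_y(4, y) = -3*y**2 - 10*y + 18; no integer root y with |y| ≤ 4.
Only singular point on the grid: (1, 0).
Classify: substitute x = 1 + u, y = 0 + v and expand: f = u**3 + 2*u**2*v - 2*u*v**2 - v**3 + v**2.
No constant or linear terms (consistent with a singular point). Quadratic part: v**2. Cubic part: u**3 + 2*u**2*v - 2*u*v**2 - v**3.
The quadratic part v**2 is a perfect square, so there is a single (double) tangent line v = 0, i.e. y = 0. Restricting the cubic part to that line (v = 0) leaves u**3 ≠ 0, so f is not divisible by v and the branch is v² ≈ -u**3 to lowest order — this is a cusp.
Classification: cusp.


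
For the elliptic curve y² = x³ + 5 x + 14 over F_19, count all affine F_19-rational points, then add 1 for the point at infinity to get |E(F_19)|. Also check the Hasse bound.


Affine points = {(1, 1), (1, 18), (9, 3), (9, 16), (10, 0), (12, 4), (12, 15), (14, 4), (14, 15), (15, 5), (15, 14)}; affine count = 11; |E(F_19)| = 12.

Discriminant check: Δ ∝ 4a³ + 27b² = 4·5³ + 27·14² = 4·125 + 27·196 ≡ 16 (mod 19). Nonzero ⇒ E is nonsingular.
For each x ∈ F_19, compute rhs = x³ + 5·x + 14 mod 19, then count y ∈ F_19 with y² ≡ rhs.
  x = 0: rhs = 14, matching y values: none (0 points).
  x = 1: rhs = 1, matching y values: 1, 18 (2 points).
  x = 2: rhs = 13, matching y values: none (0 points).
  x = 3: rhs = 18, matching y values: none (0 points).
  x = 4: rhs = 3, matching y values: none (0 points).
  x = 5: rhs = 12, matching y values: none (0 points).
  x = 6: rhs = 13, matching y values: none (0 points).
  x = 7: rhs = 12, matching y values: none (0 points).
  x = 8: rhs = 15, matching y values: none (0 points).
  x = 9: rhs = 9, matching y values: 3, 16 (2 points).
  x = 10: rhs = 0, matching y values: 0 (1 points).
  x = 11: rhs = 13, matching y values: none (0 points).
  x = 12: rhs = 16, matching y values: 4, 15 (2 points).
  x = 13: rhs = 15, matching y values: none (0 points).
  x = 14: rhs = 16, matching y values: 4, 15 (2 points).
  x = 15: rhs = 6, matching y values: 5, 14 (2 points).
  x = 16: rhs = 10, matching y values: none (0 points).
  x = 17: rhs = 15, matching y values: none (0 points).
  x = 18: rhs = 8, matching y values: none (0 points).
Total affine count: 11.
Full point count |E(F_19)| = 11 + 1 = 12.
Hasse bound: |12 − (19+1)| = |-8| = 8 ≤ 2√19 ≈ 8.7178 ✓.


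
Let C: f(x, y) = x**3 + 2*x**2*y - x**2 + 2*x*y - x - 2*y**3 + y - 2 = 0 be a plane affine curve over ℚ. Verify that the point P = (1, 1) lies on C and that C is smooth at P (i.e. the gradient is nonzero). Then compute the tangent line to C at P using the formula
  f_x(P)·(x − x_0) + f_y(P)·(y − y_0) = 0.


Tangent line at P: 6*x - y - 5 = 0.

Step 1: f(1, 1) = 0, so P lies on C.
Step 2: partial derivatives
  f_x(x, y) = 3*x**2 + 4*x*y - 2*x + 2*y - 1, f_y(x, y) = 2*x**2 + 2*x - 6*y**2 + 1.
  f_x(P) = 6, f_y(P) = -1 (gradient nonzero, so P is smooth).
Step 3: tangent line at P: 6·(x − 1) + -1·(y − 1) = 0.
Expanding: 6*x - y - 5 = 0.


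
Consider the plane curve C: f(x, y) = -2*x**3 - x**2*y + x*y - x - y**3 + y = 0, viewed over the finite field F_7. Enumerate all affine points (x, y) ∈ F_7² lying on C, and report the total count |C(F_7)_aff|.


Affine F_7-points: {(0, 0), (0, 1), (0, 6), (1, 4), (2, 2), (3, 1), (5, 2), (6, 2)}; count = 8.

For each of the 49 pairs (x, y) ∈ F_7², evaluate f(x, y) mod 7. Record the zeros.
  x = 0: [0↦0, 1↦0, 2↦1, 3↦4, 4↦3, 5↦6, 6↦0]  zeros at y ∈ {0, 1, 6}
  x = 1: [0↦4, 1↦4, 2↦5, 3↦1, 4↦0, 5↦3, 6↦4]  zeros at y ∈ {4}
  x = 2: [0↦3, 1↦1, 2↦0, 3↦1, 4↦5, 5↦6, 6↦5]  zeros at y ∈ {2}
  x = 3: [0↦6, 1↦0, 2↦2, 3↦6, 4↦6, 5↦3, 6↦5]  zeros at y ∈ {1}
  x = 4: [0↦1, 1↦3, 2↦6, 3↦4, 4↦5, 5↦3, 6↦6]  zeros at y ∈ ∅
  x = 5: [0↦4, 1↦5, 2↦0, 3↦4, 4↦4, 5↦1, 6↦3]  zeros at y ∈ {2}
  x = 6: [0↦3, 1↦1, 2↦0, 3↦1, 4↦5, 5↦6, 6↦5]  zeros at y ∈ {2}
Collecting zeros: affine points = {(0, 0), (0, 1), (0, 6), (1, 4), (2, 2), (3, 1), (5, 2), (6, 2)}.
Total count |C(F_7)_aff| = 8.


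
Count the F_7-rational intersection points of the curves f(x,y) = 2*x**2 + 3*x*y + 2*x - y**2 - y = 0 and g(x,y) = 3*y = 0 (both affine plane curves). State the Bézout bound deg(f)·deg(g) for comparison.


Common zeros: {(0, 0), (6, 0)}; count = 2; Bézout bound = 2.

deg(f) = 2, deg(g) = 1, so Bézout bound = 2.
Scan x ∈ F_7. For each x, list the y ∈ F_7 with f(x, y) ≡ 0 and those with g(x, y) ≡ 0 (mod 7); the common zeros in that column are the intersection.
  x = 0: f ≡ 0 at y ∈ {0, 6}; g ≡ 0 at y ∈ {0}; common: {0}.
  x = 1: f ≡ 0 at y ∈ ∅; g ≡ 0 at y ∈ {0}; common: ∅.
  x = 2: f ≡ 0 at y ∈ ∅; g ≡ 0 at y ∈ {0}; common: ∅.
  x = 3: f ≡ 0 at y ∈ ∅; g ≡ 0 at y ∈ {0}; common: ∅.
  x = 4: f ≡ 0 at y ∈ {5, 6}; g ≡ 0 at y ∈ {0}; common: ∅.
  x = 5: f ≡ 0 at y ∈ {2, 5}; g ≡ 0 at y ∈ {0}; common: ∅.
  x = 6: f ≡ 0 at y ∈ {0, 3}; g ≡ 0 at y ∈ {0}; common: {0}.
Collecting: common zeros = {(0, 0), (6, 0)}, so the count is 2.
Comparison with the Bézout bound: 2 ≤ 2 = deg(f)·deg(g), as expected for curves with no common component (the bound is attained).


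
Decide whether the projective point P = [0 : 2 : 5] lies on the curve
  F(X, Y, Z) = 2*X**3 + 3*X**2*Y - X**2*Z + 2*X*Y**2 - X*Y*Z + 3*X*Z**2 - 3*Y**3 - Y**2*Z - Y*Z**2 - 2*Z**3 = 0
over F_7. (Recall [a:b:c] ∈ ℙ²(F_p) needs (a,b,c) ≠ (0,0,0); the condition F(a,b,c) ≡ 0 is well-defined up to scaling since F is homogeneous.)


F(0,2,5) ≡ 6 (mod 7); P is NOT on the curve.

Evaluate F(0, 2, 5) term-by-term (mod 7).
  2*X**3 ↦ 2·0·1·1 = 0
  3*X**2*Y ↦ 3·0·2·1 = 0
  -X**2*Z ↦ -1·0·1·5 = 0
  2*X*Y**2 ↦ 2·0·4·1 = 0
  -X*Y*Z ↦ -1·0·2·5 = 0
  3*X*Z**2 ↦ 3·0·1·25 = 0
  -3*Y**3 ↦ -3·1·8·1 = -24
  -Y**2*Z ↦ -1·1·4·5 = -20
  -Y*Z**2 ↦ -1·1·2·25 = -50
  -2*Z**3 ↦ -2·1·1·125 = -250
Sum: F(0, 2, 5) = (0) + (0) + (0) + (0) + (0) + (0) + (-24) + (-20) + (-50) + (-250) = -344.
Reducing mod 7: -344 ≡ 6 (mod 7).
Since F(a, b, c) ≡ 6 ≠ 0 (mod 7), P does NOT lie on the curve.


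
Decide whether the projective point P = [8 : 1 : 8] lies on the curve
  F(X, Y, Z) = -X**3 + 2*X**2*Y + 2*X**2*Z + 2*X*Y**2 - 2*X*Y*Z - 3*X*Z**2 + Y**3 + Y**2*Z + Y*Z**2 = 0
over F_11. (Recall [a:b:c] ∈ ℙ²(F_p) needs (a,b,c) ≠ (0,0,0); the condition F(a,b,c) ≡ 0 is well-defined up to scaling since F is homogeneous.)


F(8,1,8) ≡ 0 (mod 11); P is on the curve.

Evaluate F(8, 1, 8) term-by-term (mod 11).
  -X**3 ↦ -1·512·1·1 = -512
  2*X**2*Y ↦ 2·64·1·1 = 128
  2*X**2*Z ↦ 2·64·1·8 = 1024
  2*X*Y**2 ↦ 2·8·1·1 = 16
  -2*X*Y*Z ↦ -2·8·1·8 = -128
  -3*X*Z**2 ↦ -3·8·1·64 = -1536
  Y**3 ↦ 1·1·1·1 = 1
  Y**2*Z ↦ 1·1·1·8 = 8
  Y*Z**2 ↦ 1·1·1·64 = 64
Sum: F(8, 1, 8) = (-512) + (128) + (1024) + (16) + (-128) + (-1536) + (1) + (8) + (64) = -935.
Reducing mod 11: -935 ≡ 0 (mod 11).
Since F(a, b, c) ≡ 0 (mod 11), P lies on the curve.


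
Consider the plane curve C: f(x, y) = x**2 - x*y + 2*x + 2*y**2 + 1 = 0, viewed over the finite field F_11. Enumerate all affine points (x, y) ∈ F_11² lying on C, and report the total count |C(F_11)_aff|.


Affine F_11-points: {(0, 4), (0, 7), (2, 4), (2, 8), (4, 5), (4, 8), (5, 1), (5, 7), (10, 0), (10, 5)}; count = 10.

For each of the 121 pairs (x, y) ∈ F_11², evaluate f(x, y) mod 11. Record the zeros.
  x = 0: [0↦1, 1↦3, 2↦9, 3↦8, 4↦0, 5↦7, 6↦7, 7↦0, 8↦8, 9↦9, 10↦3]  zeros at y ∈ {4, 7}
  x = 1: [0↦4, 1↦5, 2↦10, 3↦8, 4↦10, 5↦5, 6↦4, 7↦7, 8↦3, 9↦3, 10↦7]  zeros at y ∈ ∅
  x = 2: [0↦9, 1↦9, 2↦2, 3↦10, 4↦0, 5↦5, 6↦3, 7↦5, 8↦0, 9↦10, 10↦2]  zeros at y ∈ {4, 8}
  x = 3: [0↦5, 1↦4, 2↦7, 3↦3, 4↦3, 5↦7, 6↦4, 7↦5, 8↦10, 9↦8, 10↦10]  zeros at y ∈ ∅
  x = 4: [0↦3, 1↦1, 2↦3, 3↦9, 4↦8, 5↦0, 6↦7, 7↦7, 8↦0, 9↦8, 10↦9]  zeros at y ∈ {5, 8}
  x = 5: [0↦3, 1↦0, 2↦1, 3↦6, 4↦4, 5↦6, 6↦1, 7↦0, 8↦3, 9↦10, 10↦10]  zeros at y ∈ {1, 7}
  x = 6: [0↦5, 1↦1, 2↦1, 3↦5, 4↦2, 5↦3, 6↦8, 7↦6, 8↦8, 9↦3, 10↦2]  zeros at y ∈ ∅
  x = 7: [0↦9, 1↦4, 2↦3, 3↦6, 4↦2, 5↦2, 6↦6, 7↦3, 8↦4, 9↦9, 10↦7]  zeros at y ∈ ∅
  x = 8: [0↦4, 1↦9, 2↦7, 3↦9, 4↦4, 5↦3, 6↦6, 7↦2, 8↦2, 9↦6, 10↦3]  zeros at y ∈ ∅
  x = 9: [0↦1, 1↦5, 2↦2, 3↦3, 4↦8, 5↦6, 6↦8, 7↦3, 8↦2, 9↦5, 10↦1]  zeros at y ∈ ∅
  x = 10: [0↦0, 1↦3, 2↦10, 3↦10, 4↦3, 5↦0, 6↦1, 7↦6, 8↦4, 9↦6, 10↦1]  zeros at y ∈ {0, 5}
Collecting zeros: affine points = {(0, 4), (0, 7), (2, 4), (2, 8), (4, 5), (4, 8), (5, 1), (5, 7), (10, 0), (10, 5)}.
Total count |C(F_11)_aff| = 10.


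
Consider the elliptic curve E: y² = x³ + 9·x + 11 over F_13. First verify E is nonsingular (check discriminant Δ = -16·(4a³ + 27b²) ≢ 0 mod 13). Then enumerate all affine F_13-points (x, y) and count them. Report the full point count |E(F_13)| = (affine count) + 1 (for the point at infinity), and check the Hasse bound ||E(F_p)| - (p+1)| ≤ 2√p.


Affine points = {(3, 0), (5, 5), (5, 8), (7, 1), (7, 12), (8, 6), (8, 7), (10, 3), (10, 10), (12, 1), (12, 12)}; affine count = 11; |E(F_13)| = 12.

Discriminant check: Δ ∝ 4a³ + 27b² = 4·9³ + 27·11² = 4·729 + 27·121 ≡ 8 (mod 13). Nonzero ⇒ E is nonsingular.
For each x ∈ F_13, compute rhs = x³ + 9·x + 11 mod 13, then count y ∈ F_13 with y² ≡ rhs.
  x = 0: rhs = 11, matching y values: none (0 points).
  x = 1: rhs = 8, matching y values: none (0 points).
  x = 2: rhs = 11, matching y values: none (0 points).
  x = 3: rhs = 0, matching y values: 0 (1 points).
  x = 4: rhs = 7, matching y values: none (0 points).
  x = 5: rhs = 12, matching y values: 5, 8 (2 points).
  x = 6: rhs = 8, matching y values: none (0 points).
  x = 7: rhs = 1, matching y values: 1, 12 (2 points).
  x = 8: rhs = 10, matching y values: 6, 7 (2 points).
  x = 9: rhs = 2, matching y values: none (0 points).
  x = 10: rhs = 9, matching y values: 3, 10 (2 points).
  x = 11: rhs = 11, matching y values: none (0 points).
  x = 12: rhs = 1, matching y values: 1, 12 (2 points).
Total affine count: 11.
Full point count |E(F_13)| = 11 + 1 = 12.
Hasse bound: |12 − (13+1)| = |-2| = 2 ≤ 2√13 ≈ 7.2111 ✓.


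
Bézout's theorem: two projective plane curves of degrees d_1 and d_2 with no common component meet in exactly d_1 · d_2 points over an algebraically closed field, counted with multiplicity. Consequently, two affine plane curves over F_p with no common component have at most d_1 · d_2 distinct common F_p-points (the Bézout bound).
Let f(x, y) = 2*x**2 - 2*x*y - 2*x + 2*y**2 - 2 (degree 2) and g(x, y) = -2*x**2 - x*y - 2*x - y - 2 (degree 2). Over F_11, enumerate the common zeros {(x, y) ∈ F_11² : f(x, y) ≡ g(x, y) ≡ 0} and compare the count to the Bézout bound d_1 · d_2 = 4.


Common zeros: {(1, 8)}; count = 1; Bézout bound = 4.

deg(f) = 2, deg(g) = 2, so Bézout bound = 4.
Scan x ∈ F_11. For each x, list the y ∈ F_11 with f(x, y) ≡ 0 and those with g(x, y) ≡ 0 (mod 11); the common zeros in that column are the intersection.
  x = 0: f ≡ 0 at y ∈ {1, 10}; g ≡ 0 at y ∈ {9}; common: ∅.
  x = 1: f ≡ 0 at y ∈ {4, 8}; g ≡ 0 at y ∈ {8}; common: {8}.
  x = 2: f ≡ 0 at y ∈ {1}; g ≡ 0 at y ∈ {10}; common: ∅.
  x = 3: f ≡ 0 at y ∈ {7}; g ≡ 0 at y ∈ {10}; common: ∅.
  x = 4: f ≡ 0 at y ∈ {0, 4}; g ≡ 0 at y ∈ {7}; common: ∅.
  x = 5: f ≡ 0 at y ∈ {7, 9}; g ≡ 0 at y ∈ {8}; common: ∅.
  x = 6: f ≡ 0 at y ∈ ∅; g ≡ 0 at y ∈ {5}; common: ∅.
  x = 7: f ≡ 0 at y ∈ ∅; g ≡ 0 at y ∈ {5}; common: ∅.
  x = 8: f ≡ 0 at y ∈ {0, 8}; g ≡ 0 at y ∈ {7}; common: ∅.
  x = 9: f ≡ 0 at y ∈ ∅; g ≡ 0 at y ∈ {6}; common: ∅.
  x = 10: f ≡ 0 at y ∈ ∅; g ≡ 0 at y ∈ ∅; common: ∅.
Collecting: common zeros = {(1, 8)}, so the count is 1.
Comparison with the Bézout bound: 1 ≤ 4 = deg(f)·deg(g), as expected for curves with no common component (the affine F_11-count falls short of the bound because intersections may lie at infinity, over extension fields, or carry multiplicity).


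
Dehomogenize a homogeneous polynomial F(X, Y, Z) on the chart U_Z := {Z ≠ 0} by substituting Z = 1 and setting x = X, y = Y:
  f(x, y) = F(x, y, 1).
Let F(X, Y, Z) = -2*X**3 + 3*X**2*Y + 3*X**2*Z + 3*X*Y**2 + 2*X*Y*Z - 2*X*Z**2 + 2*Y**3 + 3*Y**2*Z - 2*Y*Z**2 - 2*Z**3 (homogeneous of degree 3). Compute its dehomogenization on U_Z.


f(x, y) = -2*x**3 + 3*x**2*y + 3*x**2 + 3*x*y**2 + 2*x*y - 2*x + 2*y**3 + 3*y**2 - 2*y - 2

On U_Z we set Z = 1. Each monomial c·X^i·Y^j·Z^k in F becomes c·x^i·y^j·1^k = c·x^i·y^j.
Substituting Z = 1: F(X, Y, 1) = -2*x**3 + 3*x**2*y + 3*x**2 + 3*x*y**2 + 2*x*y - 2*x + 2*y**3 + 3*y**2 - 2*y - 2.
Note: deg(f) ≤ deg(F) = 3; strict inequality happens when F is divisible by Z (lost terms).


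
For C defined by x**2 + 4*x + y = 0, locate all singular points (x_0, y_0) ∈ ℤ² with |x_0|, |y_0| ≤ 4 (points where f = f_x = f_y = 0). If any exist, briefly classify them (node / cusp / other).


No singular points in the scanned grid; C is smooth there.

Compute partial derivatives:
  f_x = 2*x + 4.
  f_y = 1.
f_y = 1 is a nonzero constant, so f_y never vanishes: no point (x, y) can satisfy f = f_x = f_y = 0. In particular no (x, y) ∈ {−4, ..., 4}² is singular; the curve is smooth.


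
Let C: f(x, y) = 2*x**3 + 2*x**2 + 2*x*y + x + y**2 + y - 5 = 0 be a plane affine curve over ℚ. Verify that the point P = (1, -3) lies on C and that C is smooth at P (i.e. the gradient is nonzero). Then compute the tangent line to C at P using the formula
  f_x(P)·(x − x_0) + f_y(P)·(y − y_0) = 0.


Tangent line at P: 5*x - 3*y - 14 = 0.

Step 1: f(1, -3) = 0, so P lies on C.
Step 2: partial derivatives
  f_x(x, y) = 6*x**2 + 4*x + 2*y + 1, f_y(x, y) = 2*x + 2*y + 1.
  f_x(P) = 5, f_y(P) = -3 (gradient nonzero, so P is smooth).
Step 3: tangent line at P: 5·(x − 1) + -3·(y − -3) = 0.
Expanding: 5*x - 3*y - 14 = 0.


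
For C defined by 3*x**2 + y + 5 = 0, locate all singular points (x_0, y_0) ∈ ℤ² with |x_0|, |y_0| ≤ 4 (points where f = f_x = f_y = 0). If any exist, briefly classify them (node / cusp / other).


No singular points in the scanned grid; C is smooth there.

Compute partial derivatives:
  f_x = 6*x.
  f_y = 1.
f_y = 1 is a nonzero constant, so f_y never vanishes: no point (x, y) can satisfy f = f_x = f_y = 0. In particular no (x, y) ∈ {−4, ..., 4}² is singular; the curve is smooth.


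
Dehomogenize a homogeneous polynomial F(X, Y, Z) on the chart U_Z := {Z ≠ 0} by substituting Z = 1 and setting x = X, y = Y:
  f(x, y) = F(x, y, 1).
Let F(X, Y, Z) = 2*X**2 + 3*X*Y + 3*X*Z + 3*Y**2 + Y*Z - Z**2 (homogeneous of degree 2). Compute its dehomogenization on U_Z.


f(x, y) = 2*x**2 + 3*x*y + 3*x + 3*y**2 + y - 1

On U_Z we set Z = 1. Each monomial c·X^i·Y^j·Z^k in F becomes c·x^i·y^j·1^k = c·x^i·y^j.
Substituting Z = 1: F(X, Y, 1) = 2*x**2 + 3*x*y + 3*x + 3*y**2 + y - 1.
Note: deg(f) ≤ deg(F) = 2; strict inequality happens when F is divisible by Z (lost terms).


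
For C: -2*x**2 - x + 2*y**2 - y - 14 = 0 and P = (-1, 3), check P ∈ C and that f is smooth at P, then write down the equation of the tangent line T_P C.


Tangent line at P: 3*x + 11*y - 30 = 0.

Step 1: f(-1, 3) = 0, so P lies on C.
Step 2: partial derivatives
  f_x(x, y) = -4*x - 1, f_y(x, y) = 4*y - 1.
  f_x(P) = 3, f_y(P) = 11 (gradient nonzero, so P is smooth).
Step 3: tangent line at P: 3·(x − -1) + 11·(y − 3) = 0.
Expanding: 3*x + 11*y - 30 = 0.


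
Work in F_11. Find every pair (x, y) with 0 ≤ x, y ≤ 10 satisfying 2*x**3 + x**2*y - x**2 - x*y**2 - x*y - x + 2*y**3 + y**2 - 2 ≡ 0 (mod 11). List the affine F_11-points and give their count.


Affine F_11-points: {(1, 1), (2, 1), (4, 5), (4, 8), (7, 2), (8, 1)}; count = 6.

For each of the 121 pairs (x, y) ∈ F_11², evaluate f(x, y) mod 11. Record the zeros.
  x = 0: [0↦9, 1↦1, 2↦7, 3↦6, 4↦10, 5↦9, 6↦4, 7↦7, 8↦8, 9↦8, 10↦8]  zeros at y ∈ ∅
  x = 1: [0↦9, 1↦0, 2↦3, 3↦8, 4↦5, 5↦6, 6↦1, 7↦2, 8↦10, 9↦4, 10↦7]  zeros at y ∈ {1}
  x = 2: [0↦8, 1↦0, 2↦2, 3↦4, 4↦7, 5↦1, 6↦9, 7↦10, 8↦5, 9↦6, 10↦3]  zeros at y ∈ {1}
  x = 3: [0↦7, 1↦2, 2↦5, 3↦6, 4↦6, 5↦6, 6↦7, 7↦10, 8↦5, 9↦4, 10↦8]  zeros at y ∈ ∅
  x = 4: [0↦7, 1↦7, 2↦2, 3↦4, 4↦3, 5↦0, 6↦7, 7↦3, 8↦0, 9↦10, 10↦1]  zeros at y ∈ {5, 8}
  x = 5: [0↦9, 1↦5, 2↦5, 3↦10, 4↦10, 5↦6, 6↦10, 7↦1, 8↦2, 9↦3, 10↦5]  zeros at y ∈ ∅
  x = 6: [0↦3, 1↦8, 2↦4, 3↦3, 4↦6, 5↦3, 6↦6, 7↦5, 8↦1, 9↦6, 10↦10]  zeros at y ∈ ∅
  x = 7: [0↦1, 1↦6, 2↦0, 3↦6, 4↦3, 5↦3, 6↦7, 7↦5, 8↦9, 9↦9, 10↦6]  zeros at y ∈ {2}
  x = 8: [0↦4, 1↦0, 2↦5, 3↦9, 4↦2, 5↦7, 6↦3, 7↦2, 8↦5, 9↦2, 10↦5]  zeros at y ∈ {1}
  x = 9: [0↦2, 1↦2, 2↦9, 3↦2, 4↦4, 5↦5, 6↦6, 7↦8, 8↦1, 9↦8, 10↦8]  zeros at y ∈ ∅
  x = 10: [0↦7, 1↦2, 2↦2, 3↦8, 4↦10, 5↦9, 6↦6, 7↦2, 8↦9, 9↦6, 10↦5]  zeros at y ∈ ∅
Collecting zeros: affine points = {(1, 1), (2, 1), (4, 5), (4, 8), (7, 2), (8, 1)}.
Total count |C(F_11)_aff| = 6.


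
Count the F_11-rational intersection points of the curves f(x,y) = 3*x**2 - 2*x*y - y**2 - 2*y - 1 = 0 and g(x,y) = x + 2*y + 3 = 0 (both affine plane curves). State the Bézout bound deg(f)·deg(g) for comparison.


Common zeros: ∅; count = 0; Bézout bound = 2.

deg(f) = 2, deg(g) = 1, so Bézout bound = 2.
Scan x ∈ F_11. For each x, list the y ∈ F_11 with f(x, y) ≡ 0 and those with g(x, y) ≡ 0 (mod 11); the common zeros in that column are the intersection.
  x = 0: f ≡ 0 at y ∈ {10}; g ≡ 0 at y ∈ {4}; common: ∅.
  x = 1: f ≡ 0 at y ∈ ∅; g ≡ 0 at y ∈ {9}; common: ∅.
  x = 2: f ≡ 0 at y ∈ {0, 5}; g ≡ 0 at y ∈ {3}; common: ∅.
  x = 3: f ≡ 0 at y ∈ {4, 10}; g ≡ 0 at y ∈ {8}; common: ∅.
  x = 4: f ≡ 0 at y ∈ ∅; g ≡ 0 at y ∈ {2}; common: ∅.
  x = 5: f ≡ 0 at y ∈ {5}; g ≡ 0 at y ∈ {7}; common: ∅.
  x = 6: f ≡ 0 at y ∈ ∅; g ≡ 0 at y ∈ {1}; common: ∅.
  x = 7: f ≡ 0 at y ∈ {2, 4}; g ≡ 0 at y ∈ {6}; common: ∅.
  x = 8: f ≡ 0 at y ∈ ∅; g ≡ 0 at y ∈ {0}; common: ∅.
  x = 9: f ≡ 0 at y ∈ {0, 2}; g ≡ 0 at y ∈ {5}; common: ∅.
  x = 10: f ≡ 0 at y ∈ ∅; g ≡ 0 at y ∈ {10}; common: ∅.
Collecting: common zeros = ∅, so the count is 0.
Comparison with the Bézout bound: 0 ≤ 2 = deg(f)·deg(g), as expected for curves with no common component (the affine F_11-count falls short of the bound because intersections may lie at infinity, over extension fields, or carry multiplicity).


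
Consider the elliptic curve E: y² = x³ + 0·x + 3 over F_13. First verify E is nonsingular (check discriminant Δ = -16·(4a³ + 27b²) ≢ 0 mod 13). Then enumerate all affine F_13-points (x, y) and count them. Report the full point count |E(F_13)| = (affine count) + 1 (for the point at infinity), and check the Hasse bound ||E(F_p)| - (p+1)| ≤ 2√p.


Affine points = {(0, 4), (0, 9), (1, 2), (1, 11), (3, 2), (3, 11), (9, 2), (9, 11)}; affine count = 8; |E(F_13)| = 9.

Discriminant check: Δ ∝ 4a³ + 27b² = 4·0³ + 27·3² = 4·0 + 27·9 ≡ 9 (mod 13). Nonzero ⇒ E is nonsingular.
For each x ∈ F_13, compute rhs = x³ + 0·x + 3 mod 13, then count y ∈ F_13 with y² ≡ rhs.
  x = 0: rhs = 3, matching y values: 4, 9 (2 points).
  x = 1: rhs = 4, matching y values: 2, 11 (2 points).
  x = 2: rhs = 11, matching y values: none (0 points).
  x = 3: rhs = 4, matching y values: 2, 11 (2 points).
  x = 4: rhs = 2, matching y values: none (0 points).
  x = 5: rhs = 11, matching y values: none (0 points).
  x = 6: rhs = 11, matching y values: none (0 points).
  x = 7: rhs = 8, matching y values: none (0 points).
  x = 8: rhs = 8, matching y values: none (0 points).
  x = 9: rhs = 4, matching y values: 2, 11 (2 points).
  x = 10: rhs = 2, matching y values: none (0 points).
  x = 11: rhs = 8, matching y values: none (0 points).
  x = 12: rhs = 2, matching y values: none (0 points).
Total affine count: 8.
Full point count |E(F_13)| = 8 + 1 = 9.
Hasse bound: |9 − (13+1)| = |-5| = 5 ≤ 2√13 ≈ 7.2111 ✓.


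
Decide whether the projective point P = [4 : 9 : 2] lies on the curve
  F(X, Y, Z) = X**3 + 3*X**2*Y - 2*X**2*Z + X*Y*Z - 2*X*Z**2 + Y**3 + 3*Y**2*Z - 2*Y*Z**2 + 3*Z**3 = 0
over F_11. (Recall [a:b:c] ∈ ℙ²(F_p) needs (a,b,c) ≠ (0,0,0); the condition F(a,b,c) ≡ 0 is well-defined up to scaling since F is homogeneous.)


F(4,9,2) ≡ 0 (mod 11); P is on the curve.

Evaluate F(4, 9, 2) term-by-term (mod 11).
  X**3 ↦ 1·64·1·1 = 64
  3*X**2*Y ↦ 3·16·9·1 = 432
  -2*X**2*Z ↦ -2·16·1·2 = -64
  X*Y*Z ↦ 1·4·9·2 = 72
  -2*X*Z**2 ↦ -2·4·1·4 = -32
  Y**3 ↦ 1·1·729·1 = 729
  3*Y**2*Z ↦ 3·1·81·2 = 486
  -2*Y*Z**2 ↦ -2·1·9·4 = -72
  3*Z**3 ↦ 3·1·1·8 = 24
Sum: F(4, 9, 2) = (64) + (432) + (-64) + (72) + (-32) + (729) + (486) + (-72) + (24) = 1639.
Reducing mod 11: 1639 ≡ 0 (mod 11).
Since F(a, b, c) ≡ 0 (mod 11), P lies on the curve.


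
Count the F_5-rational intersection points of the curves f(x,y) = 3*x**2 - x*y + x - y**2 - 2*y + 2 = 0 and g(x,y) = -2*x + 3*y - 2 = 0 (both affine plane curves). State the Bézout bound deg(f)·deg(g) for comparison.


Common zeros: ∅; count = 0; Bézout bound = 2.

deg(f) = 2, deg(g) = 1, so Bézout bound = 2.
Scan x ∈ F_5. For each x, list the y ∈ F_5 with f(x, y) ≡ 0 and those with g(x, y) ≡ 0 (mod 5); the common zeros in that column are the intersection.
  x = 0: f ≡ 0 at y ∈ ∅; g ≡ 0 at y ∈ {4}; common: ∅.
  x = 1: f ≡ 0 at y ∈ ∅; g ≡ 0 at y ∈ {3}; common: ∅.
  x = 2: f ≡ 0 at y ∈ {3}; g ≡ 0 at y ∈ {2}; common: ∅.
  x = 3: f ≡ 0 at y ∈ ∅; g ≡ 0 at y ∈ {1}; common: ∅.
  x = 4: f ≡ 0 at y ∈ ∅; g ≡ 0 at y ∈ {0}; common: ∅.
Collecting: common zeros = ∅, so the count is 0.
Comparison with the Bézout bound: 0 ≤ 2 = deg(f)·deg(g), as expected for curves with no common component (the affine F_5-count falls short of the bound because intersections may lie at infinity, over extension fields, or carry multiplicity).


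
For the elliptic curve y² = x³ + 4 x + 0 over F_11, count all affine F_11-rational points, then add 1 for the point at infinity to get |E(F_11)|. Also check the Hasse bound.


Affine points = {(0, 0), (1, 4), (1, 7), (2, 4), (2, 7), (4, 5), (4, 6), (6, 3), (6, 8), (8, 4), (8, 7)}; affine count = 11; |E(F_11)| = 12.

Discriminant check: Δ ∝ 4a³ + 27b² = 4·4³ + 27·0² = 4·64 + 27·0 ≡ 3 (mod 11). Nonzero ⇒ E is nonsingular.
For each x ∈ F_11, compute rhs = x³ + 4·x + 0 mod 11, then count y ∈ F_11 with y² ≡ rhs.
  x = 0: rhs = 0, matching y values: 0 (1 points).
  x = 1: rhs = 5, matching y values: 4, 7 (2 points).
  x = 2: rhs = 5, matching y values: 4, 7 (2 points).
  x = 3: rhs = 6, matching y values: none (0 points).
  x = 4: rhs = 3, matching y values: 5, 6 (2 points).
  x = 5: rhs = 2, matching y values: none (0 points).
  x = 6: rhs = 9, matching y values: 3, 8 (2 points).
  x = 7: rhs = 8, matching y values: none (0 points).
  x = 8: rhs = 5, matching y values: 4, 7 (2 points).
  x = 9: rhs = 6, matching y values: none (0 points).
  x = 10: rhs = 6, matching y values: none (0 points).
Total affine count: 11.
Full point count |E(F_11)| = 11 + 1 = 12.
Hasse bound: |12 − (11+1)| = |0| = 0 ≤ 2√11 ≈ 6.6332 ✓.


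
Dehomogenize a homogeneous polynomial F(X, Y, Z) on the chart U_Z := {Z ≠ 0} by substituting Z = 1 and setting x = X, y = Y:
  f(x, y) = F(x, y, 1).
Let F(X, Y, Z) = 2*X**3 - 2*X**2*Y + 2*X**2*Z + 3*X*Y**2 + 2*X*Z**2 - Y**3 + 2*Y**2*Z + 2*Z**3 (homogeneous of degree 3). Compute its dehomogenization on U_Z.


f(x, y) = 2*x**3 - 2*x**2*y + 2*x**2 + 3*x*y**2 + 2*x - y**3 + 2*y**2 + 2

On U_Z we set Z = 1. Each monomial c·X^i·Y^j·Z^k in F becomes c·x^i·y^j·1^k = c·x^i·y^j.
Substituting Z = 1: F(X, Y, 1) = 2*x**3 - 2*x**2*y + 2*x**2 + 3*x*y**2 + 2*x - y**3 + 2*y**2 + 2.
Note: deg(f) ≤ deg(F) = 3; strict inequality happens when F is divisible by Z (lost terms).


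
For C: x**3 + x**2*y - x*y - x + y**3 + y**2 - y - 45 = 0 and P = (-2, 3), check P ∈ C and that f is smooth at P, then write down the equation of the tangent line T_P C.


Tangent line at P: -4*x + 38*y - 122 = 0.

Step 1: f(-2, 3) = 0, so P lies on C.
Step 2: partial derivatives
  f_x(x, y) = 3*x**2 + 2*x*y - y - 1, f_y(x, y) = x**2 - x + 3*y**2 + 2*y - 1.
  f_x(P) = -4, f_y(P) = 38 (gradient nonzero, so P is smooth).
Step 3: tangent line at P: -4·(x − -2) + 38·(y − 3) = 0.
Expanding: -4*x + 38*y - 122 = 0.


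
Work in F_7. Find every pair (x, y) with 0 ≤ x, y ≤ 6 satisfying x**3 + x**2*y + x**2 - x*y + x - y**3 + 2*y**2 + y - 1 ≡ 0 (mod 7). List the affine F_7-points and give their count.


Affine F_7-points: {(0, 3), (2, 4), (5, 0), (5, 2)}; count = 4.

For each of the 49 pairs (x, y) ∈ F_7², evaluate f(x, y) mod 7. Record the zeros.
  x = 0: [0↦6, 1↦1, 2↦1, 3↦0, 4↦6, 5↦6, 6↦1]  zeros at y ∈ {3}
  x = 1: [0↦2, 1↦4, 2↦4, 3↦3, 4↦2, 5↦2, 6↦4]  zeros at y ∈ ∅
  x = 2: [0↦6, 1↦3, 2↦5, 3↦6, 4↦0, 5↦2, 6↦6]  zeros at y ∈ {4}
  x = 3: [0↦3, 1↦4, 2↦3, 3↦1, 4↦6, 5↦5, 6↦6]  zeros at y ∈ ∅
  x = 4: [0↦6, 1↦6, 2↦4, 3↦1, 4↦5, 5↦3, 6↦3]  zeros at y ∈ ∅
  x = 5: [0↦0, 1↦1, 2↦0, 3↦5, 4↦3, 5↦2, 6↦3]  zeros at y ∈ {0, 2}
  x = 6: [0↦5, 1↦2, 2↦4, 3↦5, 4↦6, 5↦1, 6↦5]  zeros at y ∈ ∅
Collecting zeros: affine points = {(0, 3), (2, 4), (5, 0), (5, 2)}.
Total count |C(F_7)_aff| = 4.


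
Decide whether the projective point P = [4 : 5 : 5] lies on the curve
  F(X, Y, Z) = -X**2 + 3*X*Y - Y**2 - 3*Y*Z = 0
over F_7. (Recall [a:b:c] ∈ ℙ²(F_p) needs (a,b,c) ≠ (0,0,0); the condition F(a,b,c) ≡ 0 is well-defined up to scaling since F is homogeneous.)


F(4,5,5) ≡ 0 (mod 7); P is on the curve.

Evaluate F(4, 5, 5) term-by-term (mod 7).
  -X**2 ↦ -1·16·1·1 = -16
  3*X*Y ↦ 3·4·5·1 = 60
  -Y**2 ↦ -1·1·25·1 = -25
  -3*Y*Z ↦ -3·1·5·5 = -75
Sum: F(4, 5, 5) = (-16) + (60) + (-25) + (-75) = -56.
Reducing mod 7: -56 ≡ 0 (mod 7).
Since F(a, b, c) ≡ 0 (mod 7), P lies on the curve.


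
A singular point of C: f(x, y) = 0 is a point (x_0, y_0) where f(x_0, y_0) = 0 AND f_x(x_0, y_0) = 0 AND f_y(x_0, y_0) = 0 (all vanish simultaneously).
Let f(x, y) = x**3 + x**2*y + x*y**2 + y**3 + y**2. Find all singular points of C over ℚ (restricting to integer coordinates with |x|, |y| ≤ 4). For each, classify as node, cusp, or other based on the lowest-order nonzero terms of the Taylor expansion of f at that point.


Singular points: {(0, 0)}; classification: cusp.

Compute partial derivatives:
  f_x = 3*x**2 + 2*x*y + y**2.
  f_y = x**2 + 2*x*y + 3*y**2 + 2*y.
Scan x_0 ∈ {−4, ..., 4}. For each x_0, f_y(x_0, y) is a polynomial in y; find its integer roots y ∈ {−4, ..., 4}, then test f_x and f at those candidates.
  x = -4: f_y(-4, y) = 3*y**2 - 6*y + 16; no integer root y with |y| ≤ 4.
  x = -3: f_y(-3, y) = 3*y**2 - 4*y + 9; no integer root y with |y| ≤ 4.
  x = -2: f_y(-2, y) = 3*y**2 - 2*y + 4; no integer root y with |y| ≤ 4.
  x = -1: f_y(-1, y) = 3*y**2 + 1; no integer root y with |y| ≤ 4.
  x = 0: f_y(0, y) = 3*y**2 + 2*y; vanishes at y ∈ {0}. (0, 0): f_x = 0, f = 0 — SINGULAR.
  x = 1: f_y(1, y) = 3*y**2 + 4*y + 1; vanishes at y ∈ {-1}. (1, -1): f_x = 2 ≠ 0.
  x = 2: f_y(2, y) = 3*y**2 + 6*y + 4; no integer root y with |y| ≤ 4.
  x = 3: f_y(3, y) = 3*y**2 + 8*y + 9; no integer root y with |y| ≤ 4.
  x = 4: f_y(4, y) = 3*y**2 + 10*y + 16; no integer root y with |y| ≤ 4.
Only singular point on the grid: (0, 0).
Classify: substitute x = 0 + u, y = 0 + v and expand: f = u**3 + u**2*v + u*v**2 + v**3 + v**2.
No constant or linear terms (consistent with a singular point). Quadratic part: v**2. Cubic part: u**3 + u**2*v + u*v**2 + v**3.
The quadratic part v**2 is a perfect square, so there is a single (double) tangent line v = 0, i.e. y = 0. Restricting the cubic part to that line (v = 0) leaves u**3 ≠ 0, so f is not divisible by v and the branch is v² ≈ -u**3 to lowest order — this is a cusp.
Classification: cusp.


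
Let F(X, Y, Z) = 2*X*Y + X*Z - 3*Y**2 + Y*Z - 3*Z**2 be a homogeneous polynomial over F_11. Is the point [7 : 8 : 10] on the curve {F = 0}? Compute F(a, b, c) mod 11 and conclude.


F(7,8,10) ≡ 1 (mod 11); P is NOT on the curve.

Evaluate F(7, 8, 10) term-by-term (mod 11).
  2*X*Y ↦ 2·7·8·1 = 112
  X*Z ↦ 1·7·1·10 = 70
  -3*Y**2 ↦ -3·1·64·1 = -192
  Y*Z ↦ 1·1·8·10 = 80
  -3*Z**2 ↦ -3·1·1·100 = -300
Sum: F(7, 8, 10) = (112) + (70) + (-192) + (80) + (-300) = -230.
Reducing mod 11: -230 ≡ 1 (mod 11).
Since F(a, b, c) ≡ 1 ≠ 0 (mod 11), P does NOT lie on the curve.


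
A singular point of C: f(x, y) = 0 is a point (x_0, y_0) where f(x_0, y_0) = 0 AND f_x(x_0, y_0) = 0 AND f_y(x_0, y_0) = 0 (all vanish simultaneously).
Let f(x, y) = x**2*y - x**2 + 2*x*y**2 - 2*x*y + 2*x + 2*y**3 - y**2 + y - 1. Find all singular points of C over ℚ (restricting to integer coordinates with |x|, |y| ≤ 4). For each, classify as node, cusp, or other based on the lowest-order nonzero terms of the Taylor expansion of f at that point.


Singular points: {(1, 0)}; classification: node.

Compute partial derivatives:
  f_x = 2*x*y - 2*x + 2*y**2 - 2*y + 2.
  f_y = x**2 + 4*x*y - 2*x + 6*y**2 - 2*y + 1.
Scan x_0 ∈ {−4, ..., 4}. For each x_0, f_y(x_0, y) is a polynomial in y; find its integer roots y ∈ {−4, ..., 4}, then test f_x and f at those candidates.
  x = -4: f_y(-4, y) = 6*y**2 - 18*y + 25; no integer root y with |y| ≤ 4.
  x = -3: f_y(-3, y) = 6*y**2 - 14*y + 16; no integer root y with |y| ≤ 4.
  x = -2: f_y(-2, y) = 6*y**2 - 10*y + 9; no integer root y with |y| ≤ 4.
  x = -1: f_y(-1, y) = 6*y**2 - 6*y + 4; no integer root y with |y| ≤ 4.
  x = 0: f_y(0, y) = 6*y**2 - 2*y + 1; no integer root y with |y| ≤ 4.
  x = 1: f_y(1, y) = 6*y**2 + 2*y; vanishes at y ∈ {0}. (1, 0): f_x = 0, f = 0 — SINGULAR.
  x = 2: f_y(2, y) = 6*y**2 + 6*y + 1; no integer root y with |y| ≤ 4.
  x = 3: f_y(3, y) = 6*y**2 + 10*y + 4; vanishes at y ∈ {-1}. (3, -1): f_x = -6 ≠ 0.
  x = 4: f_y(4, y) = 6*y**2 + 14*y + 9; no integer root y with |y| ≤ 4.
Only singular point on the grid: (1, 0).
Classify: substitute x = 1 + u, y = 0 + v and expand: f = u**2*v - u**2 + 2*u*v**2 + 2*v**3 + v**2.
No constant or linear terms (consistent with a singular point). Quadratic part: -u**2 + v**2. Cubic part: u**2*v + 2*u*v**2 + 2*v**3.
The quadratic part v**2 - u**2 = (v − u)(v + u) splits into two distinct linear factors, so there are two distinct tangent lines y − 0 = ±(x − 1) — this is a node (ordinary double point).
Classification: node.
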